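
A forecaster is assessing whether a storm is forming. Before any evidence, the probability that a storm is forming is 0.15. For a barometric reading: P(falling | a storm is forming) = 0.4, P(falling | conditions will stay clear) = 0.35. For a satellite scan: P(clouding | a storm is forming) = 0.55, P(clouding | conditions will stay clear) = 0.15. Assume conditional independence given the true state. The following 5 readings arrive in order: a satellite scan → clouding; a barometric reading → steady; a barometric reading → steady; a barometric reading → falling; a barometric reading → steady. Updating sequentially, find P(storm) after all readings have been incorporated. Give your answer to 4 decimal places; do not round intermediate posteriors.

0.3677

Each posterior becomes the prior for the next update.
After a satellite scan='clouding': P(storm) = 0.55·0.1500 / (0.55·0.1500 + 0.15·0.8500) ≈ 0.3929
After a barometric reading='steady': P(storm) = 0.6·0.3929 / (0.6·0.3929 + 0.65·0.6071) ≈ 0.3739
After a barometric reading='steady': P(storm) = 0.6·0.3739 / (0.6·0.3739 + 0.65·0.6261) ≈ 0.3554
After a barometric reading='falling': P(storm) = 0.4·0.3554 / (0.4·0.3554 + 0.35·0.6446) ≈ 0.3865
After a barometric reading='steady': P(storm) = 0.6·0.3865 / (0.6·0.3865 + 0.65·0.6135) ≈ 0.3677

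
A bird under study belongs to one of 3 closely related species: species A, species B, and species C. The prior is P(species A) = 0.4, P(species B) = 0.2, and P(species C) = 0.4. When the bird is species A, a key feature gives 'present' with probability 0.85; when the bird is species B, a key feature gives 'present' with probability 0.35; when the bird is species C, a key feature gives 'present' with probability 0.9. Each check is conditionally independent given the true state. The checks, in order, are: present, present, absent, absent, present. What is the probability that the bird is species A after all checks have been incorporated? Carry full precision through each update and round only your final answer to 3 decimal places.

After 'present': normaliser = 0.85·0.4000 + 0.35·0.2000 + 0.9·0.4000; P(species A) ≈ 0.4416, P(species B) ≈ 0.0909, P(species C) ≈ 0.4675
After 'present': normaliser = 0.85·0.4416 + 0.35·0.0909 + 0.9·0.4675; P(species A) ≈ 0.4533, P(species B) ≈ 0.0384, P(species C) ≈ 0.5082
After 'absent': normaliser = 0.15·0.4533 + 0.65·0.0384 + 0.1·0.5082; P(species A) ≈ 0.4729, P(species B) ≈ 0.1737, P(species C) ≈ 0.3534
After 'absent': normaliser = 0.15·0.4729 + 0.65·0.1737 + 0.1·0.3534; P(species A) ≈ 0.3236, P(species B) ≈ 0.5151, P(species C) ≈ 0.1612
After 'present': normaliser = 0.85·0.3236 + 0.35·0.5151 + 0.9·0.1612; P(species A) ≈ 0.4581, P(species B) ≈ 0.3003, P(species C) ≈ 0.2417

0.458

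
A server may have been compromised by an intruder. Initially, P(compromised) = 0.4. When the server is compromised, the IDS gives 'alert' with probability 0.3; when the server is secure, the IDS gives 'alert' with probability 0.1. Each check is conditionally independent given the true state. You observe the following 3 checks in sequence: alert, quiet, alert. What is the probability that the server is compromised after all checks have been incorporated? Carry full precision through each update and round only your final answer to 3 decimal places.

0.824

After 'alert': P(compromised) = 0.3·0.4000 / (0.3·0.4000 + 0.1·0.6000) ≈ 0.6667
After 'quiet': P(compromised) = 0.7·0.6667 / (0.7·0.6667 + 0.9·0.3333) ≈ 0.6087
After 'alert': P(compromised) = 0.3·0.6087 / (0.3·0.6087 + 0.1·0.3913) ≈ 0.8235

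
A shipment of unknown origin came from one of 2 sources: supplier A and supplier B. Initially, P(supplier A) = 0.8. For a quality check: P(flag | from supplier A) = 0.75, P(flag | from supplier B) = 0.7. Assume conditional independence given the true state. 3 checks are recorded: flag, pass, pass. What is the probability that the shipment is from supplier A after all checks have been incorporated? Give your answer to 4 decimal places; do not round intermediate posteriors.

0.7485

After 'flag': P(supplier A) = 0.75·0.8000 / (0.75·0.8000 + 0.7·0.2000) ≈ 0.8108
After 'pass': P(supplier A) = 0.25·0.8108 / (0.25·0.8108 + 0.3·0.1892) ≈ 0.7812
After 'pass': P(supplier A) = 0.25·0.7812 / (0.25·0.7812 + 0.3·0.2188) ≈ 0.7485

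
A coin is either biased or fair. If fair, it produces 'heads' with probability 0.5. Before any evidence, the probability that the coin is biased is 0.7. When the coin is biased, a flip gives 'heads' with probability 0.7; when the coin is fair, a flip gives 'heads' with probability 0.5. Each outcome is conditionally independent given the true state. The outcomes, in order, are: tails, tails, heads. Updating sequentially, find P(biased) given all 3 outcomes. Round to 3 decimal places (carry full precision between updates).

Each posterior becomes the prior for the next update.
After 'tails': P(biased) = 0.3·0.7000 / (0.3·0.7000 + 0.5·0.3000) ≈ 0.5833
After 'tails': P(biased) = 0.3·0.5833 / (0.3·0.5833 + 0.5·0.4167) ≈ 0.4565
After 'heads': P(biased) = 0.7·0.4565 / (0.7·0.4565 + 0.5·0.5435) ≈ 0.5404

0.540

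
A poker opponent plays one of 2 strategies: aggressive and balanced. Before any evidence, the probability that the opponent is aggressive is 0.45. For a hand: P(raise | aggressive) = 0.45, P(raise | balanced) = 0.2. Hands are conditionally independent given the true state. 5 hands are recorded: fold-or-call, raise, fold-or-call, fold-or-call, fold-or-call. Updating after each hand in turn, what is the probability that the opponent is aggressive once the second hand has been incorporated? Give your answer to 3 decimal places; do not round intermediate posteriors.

0.559

After 'fold-or-call': P(aggressive) = 0.55·0.4500 / (0.55·0.4500 + 0.8·0.5500) ≈ 0.3600
After 'raise': P(aggressive) = 0.45·0.3600 / (0.45·0.3600 + 0.2·0.6400) ≈ 0.5586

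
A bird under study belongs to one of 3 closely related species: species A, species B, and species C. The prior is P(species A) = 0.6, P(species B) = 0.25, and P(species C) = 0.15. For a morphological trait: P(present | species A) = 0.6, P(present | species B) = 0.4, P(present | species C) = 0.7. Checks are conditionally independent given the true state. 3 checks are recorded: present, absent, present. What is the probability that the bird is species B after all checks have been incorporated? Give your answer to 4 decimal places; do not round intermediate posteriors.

After 'present': normaliser = 0.6·0.6000 + 0.4·0.2500 + 0.7·0.1500; P(species A) ≈ 0.6372, P(species B) ≈ 0.1770, P(species C) ≈ 0.1858
After 'absent': normaliser = 0.4·0.6372 + 0.6·0.1770 + 0.3·0.1858; P(species A) ≈ 0.6115, P(species B) ≈ 0.2548, P(species C) ≈ 0.1338
After 'present': normaliser = 0.6·0.6115 + 0.4·0.2548 + 0.7·0.1338; P(species A) ≈ 0.6523, P(species B) ≈ 0.1812, P(species C) ≈ 0.1665

0.1812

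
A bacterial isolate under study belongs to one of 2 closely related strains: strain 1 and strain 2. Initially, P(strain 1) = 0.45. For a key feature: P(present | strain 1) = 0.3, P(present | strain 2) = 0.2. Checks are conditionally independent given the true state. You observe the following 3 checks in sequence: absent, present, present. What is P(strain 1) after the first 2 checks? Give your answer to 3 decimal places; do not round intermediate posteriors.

0.518

After 'absent': P(strain 1) = 0.7·0.4500 / (0.7·0.4500 + 0.8·0.5500) ≈ 0.4172
After 'present': P(strain 1) = 0.3·0.4172 / (0.3·0.4172 + 0.2·0.5828) ≈ 0.5178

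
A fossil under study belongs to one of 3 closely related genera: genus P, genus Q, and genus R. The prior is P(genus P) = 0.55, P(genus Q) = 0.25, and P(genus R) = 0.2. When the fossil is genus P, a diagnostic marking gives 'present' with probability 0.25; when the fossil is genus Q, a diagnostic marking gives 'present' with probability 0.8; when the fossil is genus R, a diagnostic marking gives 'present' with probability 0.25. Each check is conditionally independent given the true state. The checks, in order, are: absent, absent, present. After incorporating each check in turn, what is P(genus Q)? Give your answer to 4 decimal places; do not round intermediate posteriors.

0.0705

After 'absent': normaliser = 0.75·0.5500 + 0.2·0.2500 + 0.75·0.2000; P(genus P) ≈ 0.6735, P(genus Q) ≈ 0.0816, P(genus R) ≈ 0.2449
After 'absent': normaliser = 0.75·0.6735 + 0.2·0.0816 + 0.75·0.2449; P(genus P) ≈ 0.7164, P(genus Q) ≈ 0.0232, P(genus R) ≈ 0.2605
After 'present': normaliser = 0.25·0.7164 + 0.8·0.0232 + 0.25·0.2605; P(genus P) ≈ 0.6816, P(genus Q) ≈ 0.0705, P(genus R) ≈ 0.2479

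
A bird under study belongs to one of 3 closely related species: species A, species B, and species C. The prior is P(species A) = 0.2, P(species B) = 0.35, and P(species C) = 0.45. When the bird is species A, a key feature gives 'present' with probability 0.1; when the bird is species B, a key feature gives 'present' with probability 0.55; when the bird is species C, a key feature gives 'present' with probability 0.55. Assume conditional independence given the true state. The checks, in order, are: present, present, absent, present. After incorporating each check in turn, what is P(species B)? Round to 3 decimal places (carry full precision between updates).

0.436

Apply Bayes' rule sequentially, carrying P(species B) forward.
After 'present': normaliser = 0.1·0.2000 + 0.55·0.3500 + 0.55·0.4500; P(species A) ≈ 0.0435, P(species B) ≈ 0.4185, P(species C) ≈ 0.5380
After 'present': normaliser = 0.1·0.0435 + 0.55·0.4185 + 0.55·0.5380; P(species A) ≈ 0.0082, P(species B) ≈ 0.4339, P(species C) ≈ 0.5579
After 'absent': normaliser = 0.9·0.0082 + 0.45·0.4339 + 0.45·0.5579; P(species A) ≈ 0.0163, P(species B) ≈ 0.4304, P(species C) ≈ 0.5534
After 'present': normaliser = 0.1·0.0163 + 0.55·0.4304 + 0.55·0.5534; P(species A) ≈ 0.0030, P(species B) ≈ 0.4362, P(species C) ≈ 0.5608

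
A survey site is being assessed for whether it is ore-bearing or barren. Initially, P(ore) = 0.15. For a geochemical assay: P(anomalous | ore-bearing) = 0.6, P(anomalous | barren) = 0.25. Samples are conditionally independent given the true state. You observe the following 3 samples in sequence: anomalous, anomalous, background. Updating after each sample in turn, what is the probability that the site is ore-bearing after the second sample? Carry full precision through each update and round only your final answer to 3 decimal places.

0.504

Each posterior becomes the prior for the next update.
After 'anomalous': P(ore) = 0.6·0.1500 / (0.6·0.1500 + 0.25·0.8500) ≈ 0.2975
After 'anomalous': P(ore) = 0.6·0.2975 / (0.6·0.2975 + 0.25·0.7025) ≈ 0.5041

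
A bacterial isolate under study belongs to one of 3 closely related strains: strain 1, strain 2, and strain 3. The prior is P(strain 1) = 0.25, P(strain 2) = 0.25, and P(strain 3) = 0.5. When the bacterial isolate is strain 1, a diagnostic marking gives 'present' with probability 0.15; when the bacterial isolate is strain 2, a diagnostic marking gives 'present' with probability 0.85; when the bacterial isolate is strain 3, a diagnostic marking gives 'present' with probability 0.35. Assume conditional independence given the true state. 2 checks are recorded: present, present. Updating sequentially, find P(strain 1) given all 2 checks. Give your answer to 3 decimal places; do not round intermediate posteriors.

0.023

After 'present': normaliser = 0.15·0.2500 + 0.85·0.2500 + 0.35·0.5000; P(strain 1) ≈ 0.0882, P(strain 2) ≈ 0.5000, P(strain 3) ≈ 0.4118
After 'present': normaliser = 0.15·0.0882 + 0.85·0.5000 + 0.35·0.4118; P(strain 1) ≈ 0.0227, P(strain 2) ≈ 0.7298, P(strain 3) ≈ 0.2475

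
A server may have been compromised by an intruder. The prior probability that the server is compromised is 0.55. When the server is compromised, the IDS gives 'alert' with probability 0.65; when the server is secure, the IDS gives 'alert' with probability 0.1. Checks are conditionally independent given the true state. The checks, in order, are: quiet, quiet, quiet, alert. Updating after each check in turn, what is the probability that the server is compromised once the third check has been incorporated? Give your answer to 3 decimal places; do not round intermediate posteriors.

0.067

After 'quiet': P(compromised) = 0.35·0.5500 / (0.35·0.5500 + 0.9·0.4500) ≈ 0.3222
After 'quiet': P(compromised) = 0.35·0.3222 / (0.35·0.3222 + 0.9·0.6778) ≈ 0.1560
After 'quiet': P(compromised) = 0.35·0.1560 / (0.35·0.1560 + 0.9·0.8440) ≈ 0.0671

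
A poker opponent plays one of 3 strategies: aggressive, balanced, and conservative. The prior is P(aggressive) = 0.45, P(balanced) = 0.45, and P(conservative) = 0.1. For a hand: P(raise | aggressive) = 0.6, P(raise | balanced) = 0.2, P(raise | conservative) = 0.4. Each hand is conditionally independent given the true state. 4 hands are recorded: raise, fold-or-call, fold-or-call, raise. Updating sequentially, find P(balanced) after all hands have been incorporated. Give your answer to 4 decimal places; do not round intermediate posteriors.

0.2667

After 'raise': normaliser = 0.6·0.4500 + 0.2·0.4500 + 0.4·0.1000; P(aggressive) ≈ 0.6750, P(balanced) ≈ 0.2250, P(conservative) ≈ 0.1000
After 'fold-or-call': normaliser = 0.4·0.6750 + 0.8·0.2250 + 0.6·0.1000; P(aggressive) ≈ 0.5294, P(balanced) ≈ 0.3529, P(conservative) ≈ 0.1176
After 'fold-or-call': normaliser = 0.4·0.5294 + 0.8·0.3529 + 0.6·0.1176; P(aggressive) ≈ 0.3750, P(balanced) ≈ 0.5000, P(conservative) ≈ 0.1250
After 'raise': normaliser = 0.6·0.3750 + 0.2·0.5000 + 0.4·0.1250; P(aggressive) ≈ 0.6000, P(balanced) ≈ 0.2667, P(conservative) ≈ 0.1333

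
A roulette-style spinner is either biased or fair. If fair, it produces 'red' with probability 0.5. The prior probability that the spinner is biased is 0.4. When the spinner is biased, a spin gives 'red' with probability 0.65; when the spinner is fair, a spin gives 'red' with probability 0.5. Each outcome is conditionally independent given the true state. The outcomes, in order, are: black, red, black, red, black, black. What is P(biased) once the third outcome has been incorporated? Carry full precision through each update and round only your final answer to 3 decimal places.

0.298

Each posterior becomes the prior for the next update.
After 'black': P(biased) = 0.35·0.4000 / (0.35·0.4000 + 0.5·0.6000) ≈ 0.3182
After 'red': P(biased) = 0.65·0.3182 / (0.65·0.3182 + 0.5·0.6818) ≈ 0.3776
After 'black': P(biased) = 0.35·0.3776 / (0.35·0.3776 + 0.5·0.6224) ≈ 0.2981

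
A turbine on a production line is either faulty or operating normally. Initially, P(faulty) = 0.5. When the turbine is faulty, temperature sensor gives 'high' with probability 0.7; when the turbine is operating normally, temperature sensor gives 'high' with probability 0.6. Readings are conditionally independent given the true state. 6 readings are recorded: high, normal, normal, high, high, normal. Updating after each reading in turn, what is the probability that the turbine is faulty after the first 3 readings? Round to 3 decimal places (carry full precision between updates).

After 'high': P(faulty) = 0.7·0.5000 / (0.7·0.5000 + 0.6·0.5000) ≈ 0.5385
After 'normal': P(faulty) = 0.3·0.5385 / (0.3·0.5385 + 0.4·0.4615) ≈ 0.4667
After 'normal': P(faulty) = 0.3·0.4667 / (0.3·0.4667 + 0.4·0.5333) ≈ 0.3962

0.396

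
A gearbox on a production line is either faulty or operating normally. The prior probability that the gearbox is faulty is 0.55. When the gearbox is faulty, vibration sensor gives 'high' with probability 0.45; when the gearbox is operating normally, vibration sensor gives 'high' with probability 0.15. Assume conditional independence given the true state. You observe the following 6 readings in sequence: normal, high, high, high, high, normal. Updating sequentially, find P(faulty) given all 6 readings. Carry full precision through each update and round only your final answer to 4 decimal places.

0.9764

After 'normal': P(faulty) = 0.55·0.5500 / (0.55·0.5500 + 0.85·0.4500) ≈ 0.4416
After 'high': P(faulty) = 0.45·0.4416 / (0.45·0.4416 + 0.15·0.5584) ≈ 0.7035
After 'high': P(faulty) = 0.45·0.7035 / (0.45·0.7035 + 0.15·0.2965) ≈ 0.8768
After 'high': P(faulty) = 0.45·0.8768 / (0.45·0.8768 + 0.15·0.1232) ≈ 0.9553
After 'high': P(faulty) = 0.45·0.9553 / (0.45·0.9553 + 0.15·0.0447) ≈ 0.9846
After 'normal': P(faulty) = 0.55·0.9846 / (0.55·0.9846 + 0.85·0.0154) ≈ 0.9764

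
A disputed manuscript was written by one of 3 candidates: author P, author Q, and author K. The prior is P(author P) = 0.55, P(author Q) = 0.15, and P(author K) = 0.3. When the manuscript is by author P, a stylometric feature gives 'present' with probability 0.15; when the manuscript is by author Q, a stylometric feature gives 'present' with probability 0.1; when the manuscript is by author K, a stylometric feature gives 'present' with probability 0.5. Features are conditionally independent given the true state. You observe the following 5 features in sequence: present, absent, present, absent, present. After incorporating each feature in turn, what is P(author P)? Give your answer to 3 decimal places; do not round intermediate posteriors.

After 'present': normaliser = 0.15·0.5500 + 0.1·0.1500 + 0.5·0.3000; P(author P) ≈ 0.3333, P(author Q) ≈ 0.0606, P(author K) ≈ 0.6061
After 'absent': normaliser = 0.85·0.3333 + 0.9·0.0606 + 0.5·0.6061; P(author P) ≈ 0.4421, P(author Q) ≈ 0.0851, P(author K) ≈ 0.4728
After 'present': normaliser = 0.15·0.4421 + 0.1·0.0851 + 0.5·0.4728; P(author P) ≈ 0.2131, P(author Q) ≈ 0.0273, P(author K) ≈ 0.7596
After 'absent': normaliser = 0.85·0.2131 + 0.9·0.0273 + 0.5·0.7596; P(author P) ≈ 0.3093, P(author Q) ≈ 0.0420, P(author K) ≈ 0.6487
After 'present': normaliser = 0.15·0.3093 + 0.1·0.0420 + 0.5·0.6487; P(author P) ≈ 0.1237, P(author Q) ≈ 0.0112, P(author K) ≈ 0.8650

0.124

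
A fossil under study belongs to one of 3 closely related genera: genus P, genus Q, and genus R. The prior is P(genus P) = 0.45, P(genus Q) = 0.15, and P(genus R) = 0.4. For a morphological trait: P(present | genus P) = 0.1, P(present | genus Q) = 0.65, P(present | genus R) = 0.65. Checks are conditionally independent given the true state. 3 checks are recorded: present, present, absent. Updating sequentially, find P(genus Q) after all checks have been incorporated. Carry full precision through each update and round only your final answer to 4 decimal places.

After 'present': normaliser = 0.1·0.4500 + 0.65·0.1500 + 0.65·0.4000; P(genus P) ≈ 0.1118, P(genus Q) ≈ 0.2422, P(genus R) ≈ 0.6460
After 'present': normaliser = 0.1·0.1118 + 0.65·0.2422 + 0.65·0.6460; P(genus P) ≈ 0.0190, P(genus Q) ≈ 0.2675, P(genus R) ≈ 0.7135
After 'absent': normaliser = 0.9·0.0190 + 0.35·0.2675 + 0.35·0.7135; P(genus P) ≈ 0.0474, P(genus Q) ≈ 0.2598, P(genus R) ≈ 0.6928

0.2598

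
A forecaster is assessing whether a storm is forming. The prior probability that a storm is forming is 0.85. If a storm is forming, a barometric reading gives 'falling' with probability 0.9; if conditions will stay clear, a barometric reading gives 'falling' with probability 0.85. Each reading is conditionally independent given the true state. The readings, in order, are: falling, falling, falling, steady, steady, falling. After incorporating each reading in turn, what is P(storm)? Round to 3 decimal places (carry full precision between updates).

After 'falling': P(storm) = 0.9·0.8500 / (0.9·0.8500 + 0.85·0.1500) ≈ 0.8571
After 'falling': P(storm) = 0.9·0.8571 / (0.9·0.8571 + 0.85·0.1429) ≈ 0.8640
After 'falling': P(storm) = 0.9·0.8640 / (0.9·0.8640 + 0.85·0.1360) ≈ 0.8706
After 'steady': P(storm) = 0.1·0.8706 / (0.1·0.8706 + 0.15·0.1294) ≈ 0.8177
After 'steady': P(storm) = 0.1·0.8177 / (0.1·0.8177 + 0.15·0.1823) ≈ 0.7493
After 'falling': P(storm) = 0.9·0.7493 / (0.9·0.7493 + 0.85·0.2507) ≈ 0.7599

0.760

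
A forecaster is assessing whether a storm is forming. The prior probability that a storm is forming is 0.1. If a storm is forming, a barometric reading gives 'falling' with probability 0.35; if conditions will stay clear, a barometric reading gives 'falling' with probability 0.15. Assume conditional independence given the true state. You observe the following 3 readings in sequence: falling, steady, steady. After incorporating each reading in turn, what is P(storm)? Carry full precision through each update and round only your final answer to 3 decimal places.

0.132

After 'falling': P(storm) = 0.35·0.1000 / (0.35·0.1000 + 0.15·0.9000) ≈ 0.2059
After 'steady': P(storm) = 0.65·0.2059 / (0.65·0.2059 + 0.85·0.7941) ≈ 0.1655
After 'steady': P(storm) = 0.65·0.1655 / (0.65·0.1655 + 0.85·0.8345) ≈ 0.1316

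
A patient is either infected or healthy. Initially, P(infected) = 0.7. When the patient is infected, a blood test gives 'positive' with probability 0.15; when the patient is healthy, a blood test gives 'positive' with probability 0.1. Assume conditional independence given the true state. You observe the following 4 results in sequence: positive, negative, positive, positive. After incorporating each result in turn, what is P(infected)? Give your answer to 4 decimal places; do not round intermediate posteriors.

0.8815

Each posterior becomes the prior for the next update.
After 'positive': P(infected) = 0.15·0.7000 / (0.15·0.7000 + 0.1·0.3000) ≈ 0.7778
After 'negative': P(infected) = 0.85·0.7778 / (0.85·0.7778 + 0.9·0.2222) ≈ 0.7677
After 'positive': P(infected) = 0.15·0.7677 / (0.15·0.7677 + 0.1·0.2323) ≈ 0.8322
After 'positive': P(infected) = 0.15·0.8322 / (0.15·0.8322 + 0.1·0.1678) ≈ 0.8815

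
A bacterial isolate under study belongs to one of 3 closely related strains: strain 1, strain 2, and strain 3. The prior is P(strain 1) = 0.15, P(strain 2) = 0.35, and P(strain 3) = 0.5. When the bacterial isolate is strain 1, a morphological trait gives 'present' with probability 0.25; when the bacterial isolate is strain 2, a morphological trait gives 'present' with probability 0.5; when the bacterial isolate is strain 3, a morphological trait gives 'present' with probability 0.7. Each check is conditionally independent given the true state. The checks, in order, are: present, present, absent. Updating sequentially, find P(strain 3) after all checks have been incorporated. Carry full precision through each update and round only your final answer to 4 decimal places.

0.5914

After 'present': normaliser = 0.25·0.1500 + 0.5·0.3500 + 0.7·0.5000; P(strain 1) ≈ 0.0667, P(strain 2) ≈ 0.3111, P(strain 3) ≈ 0.6222
After 'present': normaliser = 0.25·0.0667 + 0.5·0.3111 + 0.7·0.6222; P(strain 1) ≈ 0.0274, P(strain 2) ≈ 0.2559, P(strain 3) ≈ 0.7166
After 'absent': normaliser = 0.75·0.0274 + 0.5·0.2559 + 0.3·0.7166; P(strain 1) ≈ 0.0566, P(strain 2) ≈ 0.3520, P(strain 3) ≈ 0.5914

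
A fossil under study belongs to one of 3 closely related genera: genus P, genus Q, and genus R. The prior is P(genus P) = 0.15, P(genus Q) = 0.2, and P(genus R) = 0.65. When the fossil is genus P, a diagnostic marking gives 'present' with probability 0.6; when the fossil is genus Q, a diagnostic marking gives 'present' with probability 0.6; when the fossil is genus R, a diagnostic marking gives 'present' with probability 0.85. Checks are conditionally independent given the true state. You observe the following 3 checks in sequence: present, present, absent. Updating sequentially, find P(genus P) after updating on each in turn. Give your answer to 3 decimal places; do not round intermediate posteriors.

Each posterior becomes the prior for the next update.
After 'present': normaliser = 0.6·0.1500 + 0.6·0.2000 + 0.85·0.6500; P(genus P) ≈ 0.1180, P(genus Q) ≈ 0.1574, P(genus R) ≈ 0.7246
After 'present': normaliser = 0.6·0.1180 + 0.6·0.1574 + 0.85·0.7246; P(genus P) ≈ 0.0907, P(genus Q) ≈ 0.1209, P(genus R) ≈ 0.7885
After 'absent': normaliser = 0.4·0.0907 + 0.4·0.1209 + 0.15·0.7885; P(genus P) ≈ 0.1787, P(genus Q) ≈ 0.2383, P(genus R) ≈ 0.5829

0.179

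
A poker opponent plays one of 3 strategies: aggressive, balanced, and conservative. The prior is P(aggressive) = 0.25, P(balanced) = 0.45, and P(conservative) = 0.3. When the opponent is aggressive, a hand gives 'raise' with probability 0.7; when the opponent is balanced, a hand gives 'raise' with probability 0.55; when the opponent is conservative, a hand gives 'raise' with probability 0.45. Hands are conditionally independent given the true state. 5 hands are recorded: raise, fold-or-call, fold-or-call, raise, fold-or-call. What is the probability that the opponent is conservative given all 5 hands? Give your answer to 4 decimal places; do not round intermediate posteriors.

0.3915

After 'raise': normaliser = 0.7·0.2500 + 0.55·0.4500 + 0.45·0.3000; P(aggressive) ≈ 0.3139, P(balanced) ≈ 0.4439, P(conservative) ≈ 0.2422
After 'fold-or-call': normaliser = 0.3·0.3139 + 0.45·0.4439 + 0.55·0.2422; P(aggressive) ≈ 0.2205, P(balanced) ≈ 0.4677, P(conservative) ≈ 0.3118
After 'fold-or-call': normaliser = 0.3·0.2205 + 0.45·0.4677 + 0.55·0.3118; P(aggressive) ≈ 0.1476, P(balanced) ≈ 0.4697, P(conservative) ≈ 0.3827
After 'raise': normaliser = 0.7·0.1476 + 0.55·0.4697 + 0.45·0.3827; P(aggressive) ≈ 0.1935, P(balanced) ≈ 0.4839, P(conservative) ≈ 0.3226
After 'fold-or-call': normaliser = 0.3·0.1935 + 0.45·0.4839 + 0.55·0.3226; P(aggressive) ≈ 0.1281, P(balanced) ≈ 0.4804, P(conservative) ≈ 0.3915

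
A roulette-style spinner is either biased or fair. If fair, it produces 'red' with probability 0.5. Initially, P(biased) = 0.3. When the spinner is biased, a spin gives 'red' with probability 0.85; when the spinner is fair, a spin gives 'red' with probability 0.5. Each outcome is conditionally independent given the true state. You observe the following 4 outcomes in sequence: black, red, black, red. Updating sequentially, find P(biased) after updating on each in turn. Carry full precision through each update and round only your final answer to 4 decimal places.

0.1003

After 'black': P(biased) = 0.15·0.3000 / (0.15·0.3000 + 0.5·0.7000) ≈ 0.1139
After 'red': P(biased) = 0.85·0.1139 / (0.85·0.1139 + 0.5·0.8861) ≈ 0.1794
After 'black': P(biased) = 0.15·0.1794 / (0.15·0.1794 + 0.5·0.8206) ≈ 0.0615
After 'red': P(biased) = 0.85·0.0615 / (0.85·0.0615 + 0.5·0.9385) ≈ 0.1003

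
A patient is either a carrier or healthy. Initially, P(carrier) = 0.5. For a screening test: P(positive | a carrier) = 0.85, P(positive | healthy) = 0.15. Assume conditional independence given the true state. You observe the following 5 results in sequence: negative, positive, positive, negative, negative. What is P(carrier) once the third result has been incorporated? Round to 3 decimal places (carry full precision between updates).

0.850

After 'negative': P(carrier) = 0.15·0.5000 / (0.15·0.5000 + 0.85·0.5000) ≈ 0.1500
After 'positive': P(carrier) = 0.85·0.1500 / (0.85·0.1500 + 0.15·0.8500) ≈ 0.5000
After 'positive': P(carrier) = 0.85·0.5000 / (0.85·0.5000 + 0.15·0.5000) ≈ 0.8500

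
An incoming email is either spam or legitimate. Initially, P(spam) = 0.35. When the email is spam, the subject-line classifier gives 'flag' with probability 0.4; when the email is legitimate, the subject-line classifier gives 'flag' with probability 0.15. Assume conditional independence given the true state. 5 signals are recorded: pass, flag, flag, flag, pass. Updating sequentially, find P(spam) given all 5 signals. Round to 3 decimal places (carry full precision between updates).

After 'pass': P(spam) = 0.6·0.3500 / (0.6·0.3500 + 0.85·0.6500) ≈ 0.2754
After 'flag': P(spam) = 0.4·0.2754 / (0.4·0.2754 + 0.15·0.7246) ≈ 0.5034
After 'flag': P(spam) = 0.4·0.5034 / (0.4·0.5034 + 0.15·0.4966) ≈ 0.7299
After 'flag': P(spam) = 0.4·0.7299 / (0.4·0.7299 + 0.15·0.2701) ≈ 0.8782
After 'pass': P(spam) = 0.6·0.8782 / (0.6·0.8782 + 0.85·0.1218) ≈ 0.8357

0.836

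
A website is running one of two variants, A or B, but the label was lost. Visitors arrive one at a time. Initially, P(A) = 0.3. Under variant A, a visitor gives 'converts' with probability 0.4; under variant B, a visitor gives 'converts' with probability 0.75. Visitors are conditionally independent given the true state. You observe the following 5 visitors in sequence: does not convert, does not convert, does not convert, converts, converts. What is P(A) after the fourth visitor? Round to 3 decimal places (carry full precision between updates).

0.760

After 'does not convert': P(A) = 0.6·0.3000 / (0.6·0.3000 + 0.25·0.7000) ≈ 0.5070
After 'does not convert': P(A) = 0.6·0.5070 / (0.6·0.5070 + 0.25·0.4930) ≈ 0.7117
After 'does not convert': P(A) = 0.6·0.7117 / (0.6·0.7117 + 0.25·0.2883) ≈ 0.8556
After 'converts': P(A) = 0.4·0.8556 / (0.4·0.8556 + 0.75·0.1444) ≈ 0.7596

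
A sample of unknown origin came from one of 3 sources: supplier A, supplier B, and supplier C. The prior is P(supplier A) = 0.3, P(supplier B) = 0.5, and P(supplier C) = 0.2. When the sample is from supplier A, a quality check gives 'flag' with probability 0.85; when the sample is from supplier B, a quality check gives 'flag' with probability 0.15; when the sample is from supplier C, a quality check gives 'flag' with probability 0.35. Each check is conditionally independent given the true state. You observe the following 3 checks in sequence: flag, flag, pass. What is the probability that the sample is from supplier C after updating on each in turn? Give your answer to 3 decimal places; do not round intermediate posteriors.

After 'flag': normaliser = 0.85·0.3000 + 0.15·0.5000 + 0.35·0.2000; P(supplier A) ≈ 0.6375, P(supplier B) ≈ 0.1875, P(supplier C) ≈ 0.1750
After 'flag': normaliser = 0.85·0.6375 + 0.15·0.1875 + 0.35·0.1750; P(supplier A) ≈ 0.8584, P(supplier B) ≈ 0.0446, P(supplier C) ≈ 0.0970
After 'pass': normaliser = 0.15·0.8584 + 0.85·0.0446 + 0.65·0.0970; P(supplier A) ≈ 0.5606, P(supplier B) ≈ 0.1649, P(supplier C) ≈ 0.2746

0.275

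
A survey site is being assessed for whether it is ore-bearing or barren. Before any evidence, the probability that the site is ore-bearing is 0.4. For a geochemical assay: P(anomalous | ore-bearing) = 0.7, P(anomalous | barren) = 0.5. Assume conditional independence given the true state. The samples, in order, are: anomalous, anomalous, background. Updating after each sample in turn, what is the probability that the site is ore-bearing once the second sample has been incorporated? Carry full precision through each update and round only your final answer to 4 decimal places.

After 'anomalous': P(ore) = 0.7·0.4000 / (0.7·0.4000 + 0.5·0.6000) ≈ 0.4828
After 'anomalous': P(ore) = 0.7·0.4828 / (0.7·0.4828 + 0.5·0.5172) ≈ 0.5665

0.5665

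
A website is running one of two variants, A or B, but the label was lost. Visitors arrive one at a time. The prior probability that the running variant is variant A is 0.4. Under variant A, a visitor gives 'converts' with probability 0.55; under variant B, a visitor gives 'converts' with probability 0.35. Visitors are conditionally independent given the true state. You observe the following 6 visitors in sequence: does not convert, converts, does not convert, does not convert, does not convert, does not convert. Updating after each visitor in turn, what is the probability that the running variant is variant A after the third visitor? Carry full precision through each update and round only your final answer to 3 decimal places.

After 'does not convert': P(A) = 0.45·0.4000 / (0.45·0.4000 + 0.65·0.6000) ≈ 0.3158
After 'converts': P(A) = 0.55·0.3158 / (0.55·0.3158 + 0.35·0.6842) ≈ 0.4204
After 'does not convert': P(A) = 0.45·0.4204 / (0.45·0.4204 + 0.65·0.5796) ≈ 0.3343

0.334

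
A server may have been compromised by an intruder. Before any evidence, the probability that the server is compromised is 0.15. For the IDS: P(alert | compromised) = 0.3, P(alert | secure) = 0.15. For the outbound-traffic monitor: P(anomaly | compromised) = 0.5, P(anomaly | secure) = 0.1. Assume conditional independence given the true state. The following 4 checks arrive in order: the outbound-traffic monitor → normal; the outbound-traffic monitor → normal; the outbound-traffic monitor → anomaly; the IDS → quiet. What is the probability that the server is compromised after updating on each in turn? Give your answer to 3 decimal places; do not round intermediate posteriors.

After the outbound-traffic monitor='normal': P(compromised) = 0.5·0.1500 / (0.5·0.1500 + 0.9·0.8500) ≈ 0.0893
After the outbound-traffic monitor='normal': P(compromised) = 0.5·0.0893 / (0.5·0.0893 + 0.9·0.9107) ≈ 0.0517
After the outbound-traffic monitor='anomaly': P(compromised) = 0.5·0.0517 / (0.5·0.0517 + 0.1·0.9483) ≈ 0.2140
After the IDS='quiet': P(compromised) = 0.7·0.2140 / (0.7·0.2140 + 0.85·0.7860) ≈ 0.1832

0.183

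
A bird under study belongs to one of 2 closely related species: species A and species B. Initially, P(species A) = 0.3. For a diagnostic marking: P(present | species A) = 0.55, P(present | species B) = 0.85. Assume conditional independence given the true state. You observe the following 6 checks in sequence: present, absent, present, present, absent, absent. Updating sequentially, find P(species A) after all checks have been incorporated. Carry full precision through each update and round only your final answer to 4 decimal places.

0.7582

After 'present': P(species A) = 0.55·0.3000 / (0.55·0.3000 + 0.85·0.7000) ≈ 0.2171
After 'absent': P(species A) = 0.45·0.2171 / (0.45·0.2171 + 0.15·0.7829) ≈ 0.4541
After 'present': P(species A) = 0.55·0.4541 / (0.55·0.4541 + 0.85·0.5459) ≈ 0.3499
After 'present': P(species A) = 0.55·0.3499 / (0.55·0.3499 + 0.85·0.6501) ≈ 0.2583
After 'absent': P(species A) = 0.45·0.2583 / (0.45·0.2583 + 0.15·0.7417) ≈ 0.5110
After 'absent': P(species A) = 0.45·0.5110 / (0.45·0.5110 + 0.15·0.4890) ≈ 0.7582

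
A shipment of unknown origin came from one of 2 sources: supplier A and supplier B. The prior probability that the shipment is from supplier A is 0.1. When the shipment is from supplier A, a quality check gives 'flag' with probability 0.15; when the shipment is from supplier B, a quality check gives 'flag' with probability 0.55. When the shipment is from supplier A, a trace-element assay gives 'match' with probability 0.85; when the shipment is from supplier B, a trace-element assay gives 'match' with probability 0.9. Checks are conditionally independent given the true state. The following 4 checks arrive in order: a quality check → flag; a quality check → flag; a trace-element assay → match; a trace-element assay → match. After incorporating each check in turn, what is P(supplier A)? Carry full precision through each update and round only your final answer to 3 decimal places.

0.007

After a quality check='flag': P(supplier A) = 0.15·0.1000 / (0.15·0.1000 + 0.55·0.9000) ≈ 0.0294
After a quality check='flag': P(supplier A) = 0.15·0.0294 / (0.15·0.0294 + 0.55·0.9706) ≈ 0.0082
After a trace-element assay='match': P(supplier A) = 0.85·0.0082 / (0.85·0.0082 + 0.9·0.9918) ≈ 0.0077
After a trace-element assay='match': P(supplier A) = 0.85·0.0077 / (0.85·0.0077 + 0.9·0.9923) ≈ 0.0073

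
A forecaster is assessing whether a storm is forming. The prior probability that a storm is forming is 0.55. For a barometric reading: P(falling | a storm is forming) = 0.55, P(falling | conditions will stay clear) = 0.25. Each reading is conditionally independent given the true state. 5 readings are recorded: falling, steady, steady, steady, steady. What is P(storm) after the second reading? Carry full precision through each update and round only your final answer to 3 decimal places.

Apply Bayes' rule sequentially, carrying P(storm) forward.
After 'falling': P(storm) = 0.55·0.5500 / (0.55·0.5500 + 0.25·0.4500) ≈ 0.7289
After 'steady': P(storm) = 0.45·0.7289 / (0.45·0.7289 + 0.75·0.2711) ≈ 0.6173

0.617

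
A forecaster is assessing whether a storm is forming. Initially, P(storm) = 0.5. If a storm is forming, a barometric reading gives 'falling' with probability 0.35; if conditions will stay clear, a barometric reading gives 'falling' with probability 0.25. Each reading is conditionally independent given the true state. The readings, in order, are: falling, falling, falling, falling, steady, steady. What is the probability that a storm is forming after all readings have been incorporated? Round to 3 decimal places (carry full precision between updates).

0.743

Each posterior becomes the prior for the next update.
After 'falling': P(storm) = 0.35·0.5000 / (0.35·0.5000 + 0.25·0.5000) ≈ 0.5833
After 'falling': P(storm) = 0.35·0.5833 / (0.35·0.5833 + 0.25·0.4167) ≈ 0.6622
After 'falling': P(storm) = 0.35·0.6622 / (0.35·0.6622 + 0.25·0.3378) ≈ 0.7329
After 'falling': P(storm) = 0.35·0.7329 / (0.35·0.7329 + 0.25·0.2671) ≈ 0.7935
After 'steady': P(storm) = 0.65·0.7935 / (0.65·0.7935 + 0.75·0.2065) ≈ 0.7690
After 'steady': P(storm) = 0.65·0.7690 / (0.65·0.7690 + 0.75·0.2310) ≈ 0.7426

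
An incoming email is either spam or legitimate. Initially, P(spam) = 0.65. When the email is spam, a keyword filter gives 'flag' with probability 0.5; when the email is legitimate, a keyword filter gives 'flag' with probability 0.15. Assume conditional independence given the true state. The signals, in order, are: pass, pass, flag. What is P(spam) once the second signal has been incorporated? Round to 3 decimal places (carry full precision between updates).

After 'pass': P(spam) = 0.5·0.6500 / (0.5·0.6500 + 0.85·0.3500) ≈ 0.5221
After 'pass': P(spam) = 0.5·0.5221 / (0.5·0.5221 + 0.85·0.4779) ≈ 0.3912

0.391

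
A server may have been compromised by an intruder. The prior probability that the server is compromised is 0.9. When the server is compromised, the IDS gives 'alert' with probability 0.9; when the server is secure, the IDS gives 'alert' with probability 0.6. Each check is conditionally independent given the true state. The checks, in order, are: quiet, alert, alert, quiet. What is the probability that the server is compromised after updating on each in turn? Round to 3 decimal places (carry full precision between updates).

0.559

After 'quiet': P(compromised) = 0.1·0.9000 / (0.1·0.9000 + 0.4·0.1000) ≈ 0.6923
After 'alert': P(compromised) = 0.9·0.6923 / (0.9·0.6923 + 0.6·0.3077) ≈ 0.7714
After 'alert': P(compromised) = 0.9·0.7714 / (0.9·0.7714 + 0.6·0.2286) ≈ 0.8351
After 'quiet': P(compromised) = 0.1·0.8351 / (0.1·0.8351 + 0.4·0.1649) ≈ 0.5586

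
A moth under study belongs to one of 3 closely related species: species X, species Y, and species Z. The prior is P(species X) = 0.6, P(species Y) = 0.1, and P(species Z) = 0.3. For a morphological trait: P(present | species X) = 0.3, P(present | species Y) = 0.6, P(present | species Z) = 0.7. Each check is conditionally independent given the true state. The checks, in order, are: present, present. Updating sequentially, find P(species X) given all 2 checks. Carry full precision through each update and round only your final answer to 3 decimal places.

0.228

After 'present': normaliser = 0.3·0.6000 + 0.6·0.1000 + 0.7·0.3000; P(species X) ≈ 0.4000, P(species Y) ≈ 0.1333, P(species Z) ≈ 0.4667
After 'present': normaliser = 0.3·0.4000 + 0.6·0.1333 + 0.7·0.4667; P(species X) ≈ 0.2278, P(species Y) ≈ 0.1519, P(species Z) ≈ 0.6203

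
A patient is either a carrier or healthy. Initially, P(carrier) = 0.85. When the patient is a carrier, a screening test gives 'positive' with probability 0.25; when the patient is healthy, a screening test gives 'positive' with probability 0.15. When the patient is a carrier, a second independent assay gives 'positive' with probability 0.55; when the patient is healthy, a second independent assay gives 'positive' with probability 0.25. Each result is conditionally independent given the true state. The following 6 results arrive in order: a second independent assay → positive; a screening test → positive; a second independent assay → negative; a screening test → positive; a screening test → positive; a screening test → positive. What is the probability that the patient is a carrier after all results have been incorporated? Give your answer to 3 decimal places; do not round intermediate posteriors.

After a second independent assay='positive': P(carrier) = 0.55·0.8500 / (0.55·0.8500 + 0.25·0.1500) ≈ 0.9257
After a screening test='positive': P(carrier) = 0.25·0.9257 / (0.25·0.9257 + 0.15·0.0743) ≈ 0.9541
After a second independent assay='negative': P(carrier) = 0.45·0.9541 / (0.45·0.9541 + 0.75·0.0459) ≈ 0.9257
After a screening test='positive': P(carrier) = 0.25·0.9257 / (0.25·0.9257 + 0.15·0.0743) ≈ 0.9541
After a screening test='positive': P(carrier) = 0.25·0.9541 / (0.25·0.9541 + 0.15·0.0459) ≈ 0.9719
After a screening test='positive': P(carrier) = 0.25·0.9719 / (0.25·0.9719 + 0.15·0.0281) ≈ 0.9830

0.983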